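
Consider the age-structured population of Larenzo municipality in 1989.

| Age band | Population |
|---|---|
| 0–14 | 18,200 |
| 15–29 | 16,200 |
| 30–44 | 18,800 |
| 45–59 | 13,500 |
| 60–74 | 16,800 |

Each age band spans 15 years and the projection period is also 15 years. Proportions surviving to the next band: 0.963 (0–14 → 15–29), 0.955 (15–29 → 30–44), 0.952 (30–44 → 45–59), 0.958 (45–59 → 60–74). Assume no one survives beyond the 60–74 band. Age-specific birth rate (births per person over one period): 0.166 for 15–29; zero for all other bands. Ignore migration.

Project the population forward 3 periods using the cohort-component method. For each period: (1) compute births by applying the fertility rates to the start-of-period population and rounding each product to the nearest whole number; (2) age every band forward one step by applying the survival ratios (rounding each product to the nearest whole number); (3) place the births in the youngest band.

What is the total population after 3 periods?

35748

Let group 1 be 0–14 through group 5 = 60–74.
— Period 1 —
Births: 16200 × 0.166 = 2689
Group 2: 18200 × 0.963 = 17527
Group 3: 16200 × 0.955 = 15471
Group 4: 18800 × 0.952 = 17898
Group 5: 13500 × 0.958 = 12933
→ [2689, 17527, 15471, 17898, 12933]
— Period 2 —
Births: 17527 × 0.166 = 2909
Group 2: 2689 × 0.963 = 2590
Group 3: 17527 × 0.955 = 16738
Group 4: 15471 × 0.952 = 14728
Group 5: 17898 × 0.958 = 17146
→ [2909, 2590, 16738, 14728, 17146]
— Period 3 —
Births: 2590 × 0.166 = 430
Group 2: 2909 × 0.963 = 2801
Group 3: 2590 × 0.955 = 2473
Group 4: 16738 × 0.952 = 15935
Group 5: 14728 × 0.958 = 14109
→ [430, 2801, 2473, 15935, 14109]
Total after period 3: 430 + 2801 + 2473 + 15935 + 14109 = 35748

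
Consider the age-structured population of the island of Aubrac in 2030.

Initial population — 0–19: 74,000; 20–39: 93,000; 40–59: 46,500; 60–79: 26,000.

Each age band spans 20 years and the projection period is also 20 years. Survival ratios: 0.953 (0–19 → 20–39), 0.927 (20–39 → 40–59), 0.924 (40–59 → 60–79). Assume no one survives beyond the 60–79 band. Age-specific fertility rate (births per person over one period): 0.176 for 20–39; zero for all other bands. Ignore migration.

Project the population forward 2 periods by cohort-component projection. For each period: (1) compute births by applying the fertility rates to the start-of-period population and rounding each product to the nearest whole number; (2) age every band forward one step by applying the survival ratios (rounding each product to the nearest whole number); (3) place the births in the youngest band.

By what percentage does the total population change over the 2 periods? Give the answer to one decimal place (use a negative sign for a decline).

-27.7

Call the bands 1 to 4, youngest first.
After projecting period 1:
Births: 93000 * 0.176 = 16368
Band 2: 74000 * 0.953 = 70522
Band 3: 93000 * 0.927 = 86211
Band 4: 46500 * 0.924 = 42966
End of period: [16368, 70522, 86211, 42966]
After projecting period 2:
Births: 70522 * 0.176 = 12412
Band 2: 16368 * 0.953 = 15599
Band 3: 70522 * 0.927 = 65374
Band 4: 86211 * 0.924 = 79659
End of period: [12412, 15599, 65374, 79659]
Total: 239500 → 173044; change = -66456; percentage change = -27.7%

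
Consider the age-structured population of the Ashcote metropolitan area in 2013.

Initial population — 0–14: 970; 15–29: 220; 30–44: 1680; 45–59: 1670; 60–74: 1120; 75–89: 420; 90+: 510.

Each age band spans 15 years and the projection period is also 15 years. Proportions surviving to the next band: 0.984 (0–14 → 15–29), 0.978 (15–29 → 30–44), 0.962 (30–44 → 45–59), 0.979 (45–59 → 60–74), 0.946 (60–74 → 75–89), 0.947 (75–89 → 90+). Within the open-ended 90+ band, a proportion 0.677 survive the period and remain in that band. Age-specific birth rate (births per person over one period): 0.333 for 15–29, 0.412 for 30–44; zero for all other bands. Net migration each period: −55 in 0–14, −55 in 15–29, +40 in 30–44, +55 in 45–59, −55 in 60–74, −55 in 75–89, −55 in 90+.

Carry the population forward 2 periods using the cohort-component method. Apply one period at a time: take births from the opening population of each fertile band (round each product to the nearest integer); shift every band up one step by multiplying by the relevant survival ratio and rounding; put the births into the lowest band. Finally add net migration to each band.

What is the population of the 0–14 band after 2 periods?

349

Let band 1 be 0–14 through band 7 = 90+.
— Period 1 —
Births: 220 × 0.333 = 73 ; 1680 × 0.412 = 692 ⇒ total 765
Band 2: 970 × 0.984 = 954
Band 3: 220 × 0.978 = 215
Band 4: 1680 × 0.962 = 1616
Band 5: 1670 × 0.979 = 1635
Band 6: 1120 × 0.946 = 1060
Band 7: 420 × 0.947 + 510 × 0.677 = 398 + 345 = 743
Net migration: Band 1 − 55 → 710; Band 2 − 55 → 899; Band 3 + 40 → 255; Band 4 + 55 → 1671; Band 5 − 55 → 1580; Band 6 − 55 → 1005; Band 7 − 55 → 688
End of period: [710, 899, 255, 1671, 1580, 1005, 688]
— Period 2 —
Births: 899 × 0.333 = 299 ; 255 × 0.412 = 105 ⇒ total 404
Band 2: 710 × 0.984 = 699
Band 3: 899 × 0.978 = 879
Band 4: 255 × 0.962 = 245
Band 5: 1671 × 0.979 = 1636
Band 6: 1580 × 0.946 = 1495
Band 7: 1005 × 0.947 + 688 × 0.677 = 952 + 466 = 1418
Net migration: Band 1 − 55 → 349; Band 2 − 55 → 644; Band 3 + 40 → 919; Band 4 + 55 → 300; Band 5 − 55 → 1581; Band 6 − 55 → 1440; Band 7 − 55 → 1363
End of period: [349, 644, 919, 300, 1581, 1440, 1363]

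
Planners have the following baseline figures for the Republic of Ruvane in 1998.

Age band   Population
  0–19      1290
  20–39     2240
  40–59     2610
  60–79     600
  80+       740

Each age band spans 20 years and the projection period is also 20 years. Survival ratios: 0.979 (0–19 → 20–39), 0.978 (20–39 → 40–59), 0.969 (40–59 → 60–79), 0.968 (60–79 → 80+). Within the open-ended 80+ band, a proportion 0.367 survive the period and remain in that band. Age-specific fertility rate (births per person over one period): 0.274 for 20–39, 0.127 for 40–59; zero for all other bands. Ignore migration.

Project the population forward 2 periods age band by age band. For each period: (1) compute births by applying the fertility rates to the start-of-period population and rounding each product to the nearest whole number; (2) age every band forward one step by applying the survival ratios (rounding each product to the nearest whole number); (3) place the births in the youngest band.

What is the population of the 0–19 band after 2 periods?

Period 1:
Births: 2240 × 0.274 = 614  |  2610 × 0.127 = 331 ⇒ total 945
20–39: 1290 × 0.979 = 1263
40–59: 2240 × 0.978 = 2191
60–79: 2610 × 0.969 = 2529
80+: 600 × 0.968 + 740 × 0.367 = 581 + 272 = 853
Population now: 0–19=945, 20–39=1263, 40–59=2191, 60–79=2529, 80+=853
Period 2:
Births: 1263 × 0.274 = 346  |  2191 × 0.127 = 278 ⇒ total 624
20–39: 945 × 0.979 = 925
40–59: 1263 × 0.978 = 1235
60–79: 2191 × 0.969 = 2123
80+: 2529 × 0.968 + 853 × 0.367 = 2448 + 313 = 2761
Population now: 0–19=624, 20–39=925, 40–59=1235, 60–79=2123, 80+=2761

624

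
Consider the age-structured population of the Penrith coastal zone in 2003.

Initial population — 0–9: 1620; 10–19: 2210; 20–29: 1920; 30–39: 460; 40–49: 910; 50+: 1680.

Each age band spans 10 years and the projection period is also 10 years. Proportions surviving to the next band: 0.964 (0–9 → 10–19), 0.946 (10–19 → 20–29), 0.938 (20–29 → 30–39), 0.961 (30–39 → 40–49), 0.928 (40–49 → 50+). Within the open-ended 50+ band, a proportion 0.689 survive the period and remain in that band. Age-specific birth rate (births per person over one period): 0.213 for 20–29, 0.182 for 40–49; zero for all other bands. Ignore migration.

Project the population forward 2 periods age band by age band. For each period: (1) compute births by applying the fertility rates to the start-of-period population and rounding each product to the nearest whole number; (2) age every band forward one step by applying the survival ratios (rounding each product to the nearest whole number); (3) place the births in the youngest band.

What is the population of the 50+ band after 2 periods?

Period 1.
Births: 1920 * 0.213 = 409 ; 910 * 0.182 = 166 → 575
10–19: 1620 * 0.964 = 1562
20–29: 2210 * 0.946 = 2091
30–39: 1920 * 0.938 = 1801
40–49: 460 * 0.961 = 442
50+: 910 * 0.928 + 1680 * 0.689 = 844 + 1158 = 2002
End of period: [575, 1562, 2091, 1801, 442, 2002]
Period 2.
Births: 2091 * 0.213 = 445 ; 442 * 0.182 = 80 → 525
10–19: 575 * 0.964 = 554
20–29: 1562 * 0.946 = 1478
30–39: 2091 * 0.938 = 1961
40–49: 1801 * 0.961 = 1731
50+: 442 * 0.928 + 2002 * 0.689 = 410 + 1379 = 1789
End of period: [525, 554, 1478, 1961, 1731, 1789]

1789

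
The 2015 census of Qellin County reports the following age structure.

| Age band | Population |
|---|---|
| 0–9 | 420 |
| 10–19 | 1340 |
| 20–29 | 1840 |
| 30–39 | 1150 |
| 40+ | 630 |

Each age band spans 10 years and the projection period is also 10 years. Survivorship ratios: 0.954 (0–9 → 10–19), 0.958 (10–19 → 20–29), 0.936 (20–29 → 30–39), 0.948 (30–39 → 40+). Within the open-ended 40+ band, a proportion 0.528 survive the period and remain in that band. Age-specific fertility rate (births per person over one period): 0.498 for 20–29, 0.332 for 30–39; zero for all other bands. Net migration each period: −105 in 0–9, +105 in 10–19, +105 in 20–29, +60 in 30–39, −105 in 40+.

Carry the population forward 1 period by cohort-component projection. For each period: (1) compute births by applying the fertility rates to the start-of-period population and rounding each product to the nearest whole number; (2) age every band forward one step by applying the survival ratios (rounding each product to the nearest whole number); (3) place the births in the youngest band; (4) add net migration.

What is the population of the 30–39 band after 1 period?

Call the groups 1 to 5, youngest first.
After projecting period 1:
Births: 1840 × 0.498 = 916, 1150 × 0.332 = 382 ⇒ total 1298
Group 2: 420 × 0.954 = 401
Group 3: 1340 × 0.958 = 1284
Group 4: 1840 × 0.936 = 1722
Group 5: 1150 × 0.948 + 630 × 0.528 = 1090 + 333 = 1423
Net migration: Group 1 − 105 → 1193; Group 2 + 105 → 506; Group 3 + 105 → 1389; Group 4 + 60 → 1782; Group 5 − 105 → 1318
End of period: [1193, 506, 1389, 1782, 1318]

1782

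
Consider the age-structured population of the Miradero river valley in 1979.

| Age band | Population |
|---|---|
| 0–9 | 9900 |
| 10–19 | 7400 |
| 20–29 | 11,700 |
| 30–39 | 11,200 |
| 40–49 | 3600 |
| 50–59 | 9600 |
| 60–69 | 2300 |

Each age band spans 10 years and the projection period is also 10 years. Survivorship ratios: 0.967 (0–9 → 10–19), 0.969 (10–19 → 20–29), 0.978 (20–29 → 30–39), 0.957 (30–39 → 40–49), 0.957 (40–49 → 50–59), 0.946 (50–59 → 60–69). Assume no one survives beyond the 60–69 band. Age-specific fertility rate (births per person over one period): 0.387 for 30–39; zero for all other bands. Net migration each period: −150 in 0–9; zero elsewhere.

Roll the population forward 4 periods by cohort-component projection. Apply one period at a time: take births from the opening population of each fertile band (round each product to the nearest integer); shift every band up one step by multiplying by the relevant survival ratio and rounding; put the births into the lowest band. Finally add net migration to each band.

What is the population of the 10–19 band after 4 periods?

2479

— Period 1 —
Births: 11200 × 0.387 = 4334
10–19: 9900 × 0.967 = 9573
20–29: 7400 × 0.969 = 7171
30–39: 11700 × 0.978 = 11443
40–49: 11200 × 0.957 = 10718
50–59: 3600 × 0.957 = 3445
60–69: 9600 × 0.946 = 9082
Net migration: 0–9 − 150 → 4184
End of period: [4184, 9573, 7171, 11443, 10718, 3445, 9082]
— Period 2 —
Births: 11443 × 0.387 = 4428
10–19: 4184 × 0.967 = 4046
20–29: 9573 × 0.969 = 9276
30–39: 7171 × 0.978 = 7013
40–49: 11443 × 0.957 = 10951
50–59: 10718 × 0.957 = 10257
60–69: 3445 × 0.946 = 3259
Net migration: 0–9 − 150 → 4278
End of period: [4278, 4046, 9276, 7013, 10951, 10257, 3259]
— Period 3 —
Births: 7013 × 0.387 = 2714
10–19: 4278 × 0.967 = 4137
20–29: 4046 × 0.969 = 3921
30–39: 9276 × 0.978 = 9072
40–49: 7013 × 0.957 = 6711
50–59: 10951 × 0.957 = 10480
60–69: 10257 × 0.946 = 9703
Net migration: 0–9 − 150 → 2564
End of period: [2564, 4137, 3921, 9072, 6711, 10480, 9703]
— Period 4 —
Births: 9072 × 0.387 = 3511
10–19: 2564 × 0.967 = 2479
20–29: 4137 × 0.969 = 4009
30–39: 3921 × 0.978 = 3835
40–49: 9072 × 0.957 = 8682
50–59: 6711 × 0.957 = 6422
60–69: 10480 × 0.946 = 9914
Net migration: 0–9 − 150 → 3361
End of period: [3361, 2479, 4009, 3835, 8682, 6422, 9914]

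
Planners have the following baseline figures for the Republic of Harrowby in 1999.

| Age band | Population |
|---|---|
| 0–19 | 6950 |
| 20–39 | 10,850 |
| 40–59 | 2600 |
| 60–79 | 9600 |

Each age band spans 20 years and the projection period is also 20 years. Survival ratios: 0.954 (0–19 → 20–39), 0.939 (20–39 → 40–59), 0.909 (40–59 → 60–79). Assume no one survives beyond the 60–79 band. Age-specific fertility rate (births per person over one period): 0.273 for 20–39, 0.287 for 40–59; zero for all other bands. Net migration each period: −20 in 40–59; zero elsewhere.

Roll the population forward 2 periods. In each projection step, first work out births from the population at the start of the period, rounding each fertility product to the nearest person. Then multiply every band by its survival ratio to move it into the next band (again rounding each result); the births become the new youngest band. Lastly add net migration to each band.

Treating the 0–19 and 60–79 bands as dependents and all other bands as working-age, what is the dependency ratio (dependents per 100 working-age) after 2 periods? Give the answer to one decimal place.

Let group 1 be 0–19 through group 4 = 60–79.
After projecting period 1:
Births: 10850 * 0.273 = 2962, 2600 * 0.287 = 746 → 3708
Group 2: 6950 * 0.954 = 6630
Group 3: 10850 * 0.939 = 10188
Group 4: 2600 * 0.909 = 2363
Net migration: Group 3 − 20 → 10168
Giving 3708 / 6630 / 10168 / 2363.
After projecting period 2:
Births: 6630 * 0.273 = 1810, 10168 * 0.287 = 2918 → 4728
Group 2: 3708 * 0.954 = 3537
Group 3: 6630 * 0.939 = 6226
Group 4: 10168 * 0.909 = 9243
Net migration: Group 3 − 20 → 6206
Giving 4728 / 3537 / 6206 / 9243.
Dependents (band 0–19 + band 60–79) = 4728 + 9243 = 13971; working-age = 9743; ratio = 13971/9743 × 100 = 143.4

143.4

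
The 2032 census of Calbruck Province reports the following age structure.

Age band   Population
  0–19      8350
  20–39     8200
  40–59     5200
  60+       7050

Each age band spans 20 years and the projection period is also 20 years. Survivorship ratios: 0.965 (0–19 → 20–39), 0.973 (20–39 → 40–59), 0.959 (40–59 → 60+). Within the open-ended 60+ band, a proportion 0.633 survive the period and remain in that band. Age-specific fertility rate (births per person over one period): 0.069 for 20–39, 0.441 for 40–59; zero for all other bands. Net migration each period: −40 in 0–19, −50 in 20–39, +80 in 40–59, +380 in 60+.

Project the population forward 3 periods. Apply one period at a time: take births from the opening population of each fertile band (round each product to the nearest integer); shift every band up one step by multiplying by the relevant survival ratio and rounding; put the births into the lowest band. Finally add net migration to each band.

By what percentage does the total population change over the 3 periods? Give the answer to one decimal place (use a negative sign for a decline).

Call the groups 1 to 4, youngest first.
Period 1.
Births: 8200 × 0.069 = 566  |  5200 × 0.441 = 2293 → 2859
Group 2: 8350 × 0.965 = 8058
Group 3: 8200 × 0.973 = 7979
Group 4: 5200 × 0.959 + 7050 × 0.633 = 4987 + 4463 = 9450
Net migration: Group 1 − 40 → 2819; Group 2 − 50 → 8008; Group 3 + 80 → 8059; Group 4 + 380 → 9830
End of period: [2819, 8008, 8059, 9830]
Period 2.
Births: 8008 × 0.069 = 553  |  8059 × 0.441 = 3554 → 4107
Group 2: 2819 × 0.965 = 2720
Group 3: 8008 × 0.973 = 7792
Group 4: 8059 × 0.959 + 9830 × 0.633 = 7729 + 6222 = 13951
Net migration: Group 1 − 40 → 4067; Group 2 − 50 → 2670; Group 3 + 80 → 7872; Group 4 + 380 → 14331
End of period: [4067, 2670, 7872, 14331]
Period 3.
Births: 2670 × 0.069 = 184  |  7872 × 0.441 = 3472 → 3656
Group 2: 4067 × 0.965 = 3925
Group 3: 2670 × 0.973 = 2598
Group 4: 7872 × 0.959 + 14331 × 0.633 = 7549 + 9072 = 16621
Net migration: Group 1 − 40 → 3616; Group 2 − 50 → 3875; Group 3 + 80 → 2678; Group 4 + 380 → 17001
End of period: [3616, 3875, 2678, 17001]
Total: 28800 → 27170; change = -1630; percentage change = -5.7%

-5.7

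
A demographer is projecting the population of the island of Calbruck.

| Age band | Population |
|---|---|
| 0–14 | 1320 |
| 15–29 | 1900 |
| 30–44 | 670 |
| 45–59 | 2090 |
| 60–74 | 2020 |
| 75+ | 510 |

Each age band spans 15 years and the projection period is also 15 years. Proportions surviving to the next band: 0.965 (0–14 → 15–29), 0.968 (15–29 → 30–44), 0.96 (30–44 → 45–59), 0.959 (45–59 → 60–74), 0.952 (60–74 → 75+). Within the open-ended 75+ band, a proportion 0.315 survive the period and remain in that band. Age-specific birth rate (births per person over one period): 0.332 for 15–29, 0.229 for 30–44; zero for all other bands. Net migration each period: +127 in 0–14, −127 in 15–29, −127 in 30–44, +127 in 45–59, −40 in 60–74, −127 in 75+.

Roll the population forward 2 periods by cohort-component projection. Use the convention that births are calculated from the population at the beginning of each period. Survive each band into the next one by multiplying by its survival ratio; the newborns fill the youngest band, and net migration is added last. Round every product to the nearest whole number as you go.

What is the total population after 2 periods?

Period 1.
Births: 1900 × 0.332 = 631, 670 × 0.229 = 153 ⇒ total 784
15–29: 1320 × 0.965 = 1274
30–44: 1900 × 0.968 = 1839
45–59: 670 × 0.96 = 643
60–74: 2090 × 0.959 = 2004
75+: 2020 × 0.952 + 510 × 0.315 = 1923 + 161 = 2084
Net migration: 0–14 + 127 → 911; 15–29 − 127 → 1147; 30–44 − 127 → 1712; 45–59 + 127 → 770; 60–74 − 40 → 1964; 75+ − 127 → 1957
Population now: 0–14=911, 15–29=1147, 30–44=1712, 45–59=770, 60–74=1964, 75+=1957
Period 2.
Births: 1147 × 0.332 = 381, 1712 × 0.229 = 392 ⇒ total 773
15–29: 911 × 0.965 = 879
30–44: 1147 × 0.968 = 1110
45–59: 1712 × 0.96 = 1644
60–74: 770 × 0.959 = 738
75+: 1964 × 0.952 + 1957 × 0.315 = 1870 + 616 = 2486
Net migration: 0–14 + 127 → 900; 15–29 − 127 → 752; 30–44 − 127 → 983; 45–59 + 127 → 1771; 60–74 − 40 → 698; 75+ − 127 → 2359
Population now: 0–14=900, 15–29=752, 30–44=983, 45–59=1771, 60–74=698, 75+=2359
Total after period 2: 900 + 752 + 983 + 1771 + 698 + 2359 = 7463

7463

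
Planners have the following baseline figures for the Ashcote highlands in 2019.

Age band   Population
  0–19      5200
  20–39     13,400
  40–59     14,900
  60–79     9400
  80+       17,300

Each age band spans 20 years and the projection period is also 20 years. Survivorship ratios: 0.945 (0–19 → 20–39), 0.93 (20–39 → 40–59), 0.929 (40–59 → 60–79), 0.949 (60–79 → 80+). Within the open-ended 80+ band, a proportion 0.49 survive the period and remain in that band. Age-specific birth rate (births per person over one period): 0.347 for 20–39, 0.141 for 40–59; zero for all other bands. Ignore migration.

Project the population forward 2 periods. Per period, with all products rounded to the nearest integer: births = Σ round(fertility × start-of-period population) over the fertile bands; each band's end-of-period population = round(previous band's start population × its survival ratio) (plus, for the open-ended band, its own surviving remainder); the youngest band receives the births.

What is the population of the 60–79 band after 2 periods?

Call the bands 1 to 5, youngest first.
Period 1.
Births: 13400 × 0.347 = 4650, 14900 × 0.141 = 2101 ⇒ total 6751
Band 2: 5200 × 0.945 = 4914
Band 3: 13400 × 0.93 = 12462
Band 4: 14900 × 0.929 = 13842
Band 5: 9400 × 0.949 + 17300 × 0.49 = 8921 + 8477 = 17398
→ [6751, 4914, 12462, 13842, 17398]
Period 2.
Births: 4914 × 0.347 = 1705, 12462 × 0.141 = 1757 ⇒ total 3462
Band 2: 6751 × 0.945 = 6380
Band 3: 4914 × 0.93 = 4570
Band 4: 12462 × 0.929 = 11577
Band 5: 13842 × 0.949 + 17398 × 0.49 = 13136 + 8525 = 21661
→ [3462, 6380, 4570, 11577, 21661]

11577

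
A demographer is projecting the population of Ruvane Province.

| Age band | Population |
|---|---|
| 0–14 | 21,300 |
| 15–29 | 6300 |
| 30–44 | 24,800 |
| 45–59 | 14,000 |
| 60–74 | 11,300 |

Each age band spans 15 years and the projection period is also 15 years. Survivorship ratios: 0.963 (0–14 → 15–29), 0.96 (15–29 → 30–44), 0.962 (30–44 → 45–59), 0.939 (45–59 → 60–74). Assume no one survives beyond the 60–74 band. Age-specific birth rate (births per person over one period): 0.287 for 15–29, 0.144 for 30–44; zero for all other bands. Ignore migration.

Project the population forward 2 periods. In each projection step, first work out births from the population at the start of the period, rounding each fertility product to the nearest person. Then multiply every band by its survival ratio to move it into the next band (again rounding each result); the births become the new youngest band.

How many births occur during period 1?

Period 1:
Births: 6300 * 0.287 = 1808  |  24800 * 0.144 = 3571 — total 5379
15–29: 21300 * 0.963 = 20512
30–44: 6300 * 0.96 = 6048
45–59: 24800 * 0.962 = 23858
60–74: 14000 * 0.939 = 13146
Population now: 0–14=5379, 15–29=20512, 30–44=6048, 45–59=23858, 60–74=13146

5379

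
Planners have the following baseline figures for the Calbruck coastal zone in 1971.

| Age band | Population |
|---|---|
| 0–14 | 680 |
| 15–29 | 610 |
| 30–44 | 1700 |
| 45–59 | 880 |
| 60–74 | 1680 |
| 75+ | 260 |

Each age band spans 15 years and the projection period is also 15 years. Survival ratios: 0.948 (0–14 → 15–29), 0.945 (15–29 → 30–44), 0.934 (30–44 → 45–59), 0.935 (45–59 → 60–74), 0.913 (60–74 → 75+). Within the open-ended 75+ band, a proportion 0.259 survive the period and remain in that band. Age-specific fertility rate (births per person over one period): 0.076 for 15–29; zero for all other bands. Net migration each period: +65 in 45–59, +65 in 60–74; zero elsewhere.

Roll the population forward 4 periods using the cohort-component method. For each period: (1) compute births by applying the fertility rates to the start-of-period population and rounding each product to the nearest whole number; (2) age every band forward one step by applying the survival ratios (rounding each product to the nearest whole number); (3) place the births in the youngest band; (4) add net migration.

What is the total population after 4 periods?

1849

Let band 1 be 0–14 through band 6 = 75+.
After projecting period 1:
Births: 610 × 0.076 = 46
Band 2: 680 × 0.948 = 645
Band 3: 610 × 0.945 = 576
Band 4: 1700 × 0.934 = 1588
Band 5: 880 × 0.935 = 823
Band 6: 1680 × 0.913 + 260 × 0.259 = 1534 + 67 = 1601
Net migration: Band 4 + 65 → 1653; Band 5 + 65 → 888
End of period: [46, 645, 576, 1653, 888, 1601]
After projecting period 2:
Births: 645 × 0.076 = 49
Band 2: 46 × 0.948 = 44
Band 3: 645 × 0.945 = 610
Band 4: 576 × 0.934 = 538
Band 5: 1653 × 0.935 = 1546
Band 6: 888 × 0.913 + 1601 × 0.259 = 811 + 415 = 1226
Net migration: Band 4 + 65 → 603; Band 5 + 65 → 1611
End of period: [49, 44, 610, 603, 1611, 1226]
After projecting period 3:
Births: 44 × 0.076 = 3
Band 2: 49 × 0.948 = 46
Band 3: 44 × 0.945 = 42
Band 4: 610 × 0.934 = 570
Band 5: 603 × 0.935 = 564
Band 6: 1611 × 0.913 + 1226 × 0.259 = 1471 + 318 = 1789
Net migration: Band 4 + 65 → 635; Band 5 + 65 → 629
End of period: [3, 46, 42, 635, 629, 1789]
After projecting period 4:
Births: 46 × 0.076 = 3
Band 2: 3 × 0.948 = 3
Band 3: 46 × 0.945 = 43
Band 4: 42 × 0.934 = 39
Band 5: 635 × 0.935 = 594
Band 6: 629 × 0.913 + 1789 × 0.259 = 574 + 463 = 1037
Net migration: Band 4 + 65 → 104; Band 5 + 65 → 659
End of period: [3, 3, 43, 104, 659, 1037]
Total after period 4: 3 + 3 + 43 + 104 + 659 + 1037 = 1849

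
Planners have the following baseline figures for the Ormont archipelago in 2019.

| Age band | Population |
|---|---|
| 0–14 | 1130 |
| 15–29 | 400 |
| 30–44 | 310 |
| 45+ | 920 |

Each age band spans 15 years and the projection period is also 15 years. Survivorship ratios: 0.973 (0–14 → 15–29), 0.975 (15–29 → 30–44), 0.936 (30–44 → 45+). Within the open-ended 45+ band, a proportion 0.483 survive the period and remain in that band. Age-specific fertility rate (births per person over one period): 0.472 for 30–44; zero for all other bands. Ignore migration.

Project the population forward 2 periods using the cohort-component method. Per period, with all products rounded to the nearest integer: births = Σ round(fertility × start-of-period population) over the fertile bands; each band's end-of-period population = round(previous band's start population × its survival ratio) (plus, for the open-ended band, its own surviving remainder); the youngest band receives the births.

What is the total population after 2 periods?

Period 1.
Births: 310 × 0.472 = 146
15–29: 1130 × 0.973 = 1099
30–44: 400 × 0.975 = 390
45+: 310 × 0.936 + 920 × 0.483 = 290 + 444 = 734
End of period: [146, 1099, 390, 734]
Period 2.
Births: 390 × 0.472 = 184
15–29: 146 × 0.973 = 142
30–44: 1099 × 0.975 = 1072
45+: 390 × 0.936 + 734 × 0.483 = 365 + 355 = 720
End of period: [184, 142, 1072, 720]
Total after period 2: 184 + 142 + 1072 + 720 = 2118

2118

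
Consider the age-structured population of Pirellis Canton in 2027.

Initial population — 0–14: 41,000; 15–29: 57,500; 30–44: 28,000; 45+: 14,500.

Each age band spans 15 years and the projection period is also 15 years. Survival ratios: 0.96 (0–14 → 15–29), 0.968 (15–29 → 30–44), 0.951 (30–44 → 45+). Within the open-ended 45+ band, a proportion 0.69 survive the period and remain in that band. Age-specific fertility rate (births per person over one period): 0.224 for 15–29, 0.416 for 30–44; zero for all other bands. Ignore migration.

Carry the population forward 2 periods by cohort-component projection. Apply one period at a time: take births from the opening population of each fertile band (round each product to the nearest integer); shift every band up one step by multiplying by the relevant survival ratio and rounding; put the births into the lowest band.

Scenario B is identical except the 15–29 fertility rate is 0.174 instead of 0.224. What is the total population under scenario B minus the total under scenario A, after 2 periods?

Period 1:
Births: 57500 * 0.224 = 12880, 28000 * 0.416 = 11648 ⇒ total 24528
15–29: 41000 * 0.96 = 39360
30–44: 57500 * 0.968 = 55660
45+: 28000 * 0.951 + 14500 * 0.69 = 26628 + 10005 = 36633
Giving 24528 / 39360 / 55660 / 36633.
Period 2:
Births: 39360 * 0.224 = 8817, 55660 * 0.416 = 23155 ⇒ total 31972
15–29: 24528 * 0.96 = 23547
30–44: 39360 * 0.968 = 38100
45+: 55660 * 0.951 + 36633 * 0.69 = 52933 + 25277 = 78210
Giving 31972 / 23547 / 38100 / 78210.
Scenario A total after 2 periods: 171829
Scenario B projection —
Period 1:
Births: 57500 * 0.174 = 10005, 28000 * 0.416 = 11648 ⇒ total 21653
15–29: 41000 * 0.96 = 39360
30–44: 57500 * 0.968 = 55660
45+: 28000 * 0.951 + 14500 * 0.69 = 26628 + 10005 = 36633
Giving 21653 / 39360 / 55660 / 36633.
Period 2:
Births: 39360 * 0.174 = 6849, 55660 * 0.416 = 23155 ⇒ total 30004
15–29: 21653 * 0.96 = 20787
30–44: 39360 * 0.968 = 38100
45+: 55660 * 0.951 + 36633 * 0.69 = 52933 + 25277 = 78210
Giving 30004 / 20787 / 38100 / 78210.
Scenario B total after 2 periods: 167101
Difference B − A = 167101 − 171829 = -4728

-4728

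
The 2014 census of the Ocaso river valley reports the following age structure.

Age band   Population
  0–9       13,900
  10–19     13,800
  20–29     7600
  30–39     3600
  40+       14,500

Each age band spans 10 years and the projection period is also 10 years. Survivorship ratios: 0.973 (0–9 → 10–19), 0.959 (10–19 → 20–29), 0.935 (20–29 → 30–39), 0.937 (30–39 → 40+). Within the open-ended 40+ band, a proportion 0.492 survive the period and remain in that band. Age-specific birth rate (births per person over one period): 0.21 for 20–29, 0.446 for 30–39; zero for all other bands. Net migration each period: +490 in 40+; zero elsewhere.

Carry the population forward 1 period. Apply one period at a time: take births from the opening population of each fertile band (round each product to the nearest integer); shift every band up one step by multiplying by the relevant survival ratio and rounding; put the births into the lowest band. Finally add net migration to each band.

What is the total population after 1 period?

(Bands numbered youngest = 1 to oldest = 5.)
Period 1.
Births: 7600 × 0.21 = 1596 ; 3600 × 0.446 = 1606 ⇒ total 3202
Band 2: 13900 × 0.973 = 13525
Band 3: 13800 × 0.959 = 13234
Band 4: 7600 × 0.935 = 7106
Band 5: 3600 × 0.937 + 14500 × 0.492 = 3373 + 7134 = 10507
Net migration: Band 5 + 490 → 10997
Giving 3202 / 13525 / 13234 / 7106 / 10997.
Total after period 1: 3202 + 13525 + 13234 + 7106 + 10997 = 48064

48064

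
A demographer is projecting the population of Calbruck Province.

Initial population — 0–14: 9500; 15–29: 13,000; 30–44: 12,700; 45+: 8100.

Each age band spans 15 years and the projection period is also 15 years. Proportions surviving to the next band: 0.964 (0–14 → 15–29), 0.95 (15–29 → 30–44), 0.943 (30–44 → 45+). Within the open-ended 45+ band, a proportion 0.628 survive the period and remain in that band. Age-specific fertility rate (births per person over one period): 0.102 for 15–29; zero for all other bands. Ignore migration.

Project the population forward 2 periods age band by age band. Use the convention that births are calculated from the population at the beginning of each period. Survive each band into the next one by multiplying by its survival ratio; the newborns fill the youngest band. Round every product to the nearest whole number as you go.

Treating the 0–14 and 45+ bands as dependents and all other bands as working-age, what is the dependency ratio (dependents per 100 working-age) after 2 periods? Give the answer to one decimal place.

233.5

Let band 1 be 0–14 through band 4 = 45+.
Period 1.
Births: 13000 * 0.102 = 1326
Band 2: 9500 * 0.964 = 9158
Band 3: 13000 * 0.95 = 12350
Band 4: 12700 * 0.943 + 8100 * 0.628 = 11976 + 5087 = 17063
→ [1326, 9158, 12350, 17063]
Period 2.
Births: 9158 * 0.102 = 934
Band 2: 1326 * 0.964 = 1278
Band 3: 9158 * 0.95 = 8700
Band 4: 12350 * 0.943 + 17063 * 0.628 = 11646 + 10716 = 22362
→ [934, 1278, 8700, 22362]
Dependents (band 0–14 + band 45+) = 934 + 22362 = 23296; working-age = 9978; ratio = 23296/9978 × 100 = 233.5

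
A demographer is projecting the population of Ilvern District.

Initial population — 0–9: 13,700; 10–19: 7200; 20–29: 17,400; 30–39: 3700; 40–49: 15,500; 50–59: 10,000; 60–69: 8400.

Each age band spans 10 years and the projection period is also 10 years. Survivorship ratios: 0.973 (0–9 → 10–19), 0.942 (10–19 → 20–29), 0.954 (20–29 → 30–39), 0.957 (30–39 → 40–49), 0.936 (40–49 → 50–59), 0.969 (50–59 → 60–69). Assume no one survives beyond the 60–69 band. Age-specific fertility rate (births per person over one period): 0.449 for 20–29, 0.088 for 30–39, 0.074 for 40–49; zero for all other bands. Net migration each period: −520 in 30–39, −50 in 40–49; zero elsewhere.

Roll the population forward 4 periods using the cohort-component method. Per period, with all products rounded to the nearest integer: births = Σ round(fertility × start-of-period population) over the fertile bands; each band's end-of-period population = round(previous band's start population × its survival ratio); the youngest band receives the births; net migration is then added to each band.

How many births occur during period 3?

7297

— Period 1 —
Births: 17400 × 0.449 = 7813, 3700 × 0.088 = 326, 15500 × 0.074 = 1147 ⇒ total 9286
10–19: 13700 × 0.973 = 13330
20–29: 7200 × 0.942 = 6782
30–39: 17400 × 0.954 = 16600
40–49: 3700 × 0.957 = 3541
50–59: 15500 × 0.936 = 14508
60–69: 10000 × 0.969 = 9690
Net migration: 30–39 − 520 → 16080; 40–49 − 50 → 3491
→ [9286, 13330, 6782, 16080, 3491, 14508, 9690]
— Period 2 —
Births: 6782 × 0.449 = 3045, 16080 × 0.088 = 1415, 3491 × 0.074 = 258 ⇒ total 4718
10–19: 9286 × 0.973 = 9035
20–29: 13330 × 0.942 = 12557
30–39: 6782 × 0.954 = 6470
40–49: 16080 × 0.957 = 15389
50–59: 3491 × 0.936 = 3268
60–69: 14508 × 0.969 = 14058
Net migration: 30–39 − 520 → 5950; 40–49 − 50 → 15339
→ [4718, 9035, 12557, 5950, 15339, 3268, 14058]
— Period 3 —
Births: 12557 × 0.449 = 5638, 5950 × 0.088 = 524, 15339 × 0.074 = 1135 ⇒ total 7297
10–19: 4718 × 0.973 = 4591
20–29: 9035 × 0.942 = 8511
30–39: 12557 × 0.954 = 11979
40–49: 5950 × 0.957 = 5694
50–59: 15339 × 0.936 = 14357
60–69: 3268 × 0.969 = 3167
Net migration: 30–39 − 520 → 11459; 40–49 − 50 → 5644
→ [7297, 4591, 8511, 11459, 5644, 14357, 3167]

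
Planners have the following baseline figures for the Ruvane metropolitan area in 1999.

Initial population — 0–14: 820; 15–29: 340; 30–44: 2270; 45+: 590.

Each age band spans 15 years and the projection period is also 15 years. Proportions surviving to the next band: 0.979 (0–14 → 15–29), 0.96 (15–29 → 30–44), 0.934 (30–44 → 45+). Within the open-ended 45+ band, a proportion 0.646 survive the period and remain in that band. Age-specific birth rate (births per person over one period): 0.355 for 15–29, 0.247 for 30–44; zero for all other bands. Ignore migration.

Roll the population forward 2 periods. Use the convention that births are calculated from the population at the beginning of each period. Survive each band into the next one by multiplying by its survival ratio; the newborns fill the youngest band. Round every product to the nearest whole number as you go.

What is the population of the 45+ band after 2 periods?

Let group 1 be 0–14 through group 4 = 45+.
Period 1:
Births: 340 × 0.355 = 121, 2270 × 0.247 = 561 ⇒ total 682
Group 2: 820 × 0.979 = 803
Group 3: 340 × 0.96 = 326
Group 4: 2270 × 0.934 + 590 × 0.646 = 2120 + 381 = 2501
Population now: 0–14=682, 15–29=803, 30–44=326, 45+=2501
Period 2:
Births: 803 × 0.355 = 285, 326 × 0.247 = 81 ⇒ total 366
Group 2: 682 × 0.979 = 668
Group 3: 803 × 0.96 = 771
Group 4: 326 × 0.934 + 2501 × 0.646 = 304 + 1616 = 1920
Population now: 0–14=366, 15–29=668, 30–44=771, 45+=1920

1920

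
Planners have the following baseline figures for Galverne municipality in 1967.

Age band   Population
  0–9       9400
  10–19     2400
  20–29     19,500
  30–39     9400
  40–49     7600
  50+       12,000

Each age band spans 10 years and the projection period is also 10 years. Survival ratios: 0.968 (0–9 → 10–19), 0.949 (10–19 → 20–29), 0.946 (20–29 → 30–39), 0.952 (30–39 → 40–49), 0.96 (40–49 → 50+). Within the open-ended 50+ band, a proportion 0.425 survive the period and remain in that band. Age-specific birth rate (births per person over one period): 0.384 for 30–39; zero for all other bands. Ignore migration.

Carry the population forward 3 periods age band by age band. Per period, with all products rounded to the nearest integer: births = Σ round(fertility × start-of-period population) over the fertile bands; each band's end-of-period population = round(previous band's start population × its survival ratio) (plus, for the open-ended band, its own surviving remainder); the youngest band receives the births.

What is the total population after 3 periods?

Period 1.
Births: 9400 × 0.384 = 3610
10–19: 9400 × 0.968 = 9099
20–29: 2400 × 0.949 = 2278
30–39: 19500 × 0.946 = 18447
40–49: 9400 × 0.952 = 8949
50+: 7600 × 0.96 + 12000 × 0.425 = 7296 + 5100 = 12396
Giving 3610 / 9099 / 2278 / 18447 / 8949 / 12396.
Period 2.
Births: 18447 × 0.384 = 7084
10–19: 3610 × 0.968 = 3494
20–29: 9099 × 0.949 = 8635
30–39: 2278 × 0.946 = 2155
40–49: 18447 × 0.952 = 17562
50+: 8949 × 0.96 + 12396 × 0.425 = 8591 + 5268 = 13859
Giving 7084 / 3494 / 8635 / 2155 / 17562 / 13859.
Period 3.
Births: 2155 × 0.384 = 828
10–19: 7084 × 0.968 = 6857
20–29: 3494 × 0.949 = 3316
30–39: 8635 × 0.946 = 8169
40–49: 2155 × 0.952 = 2052
50+: 17562 × 0.96 + 13859 × 0.425 = 16860 + 5890 = 22750
Giving 828 / 6857 / 3316 / 8169 / 2052 / 22750.
Total after period 3: 828 + 6857 + 3316 + 8169 + 2052 + 22750 = 43972

43972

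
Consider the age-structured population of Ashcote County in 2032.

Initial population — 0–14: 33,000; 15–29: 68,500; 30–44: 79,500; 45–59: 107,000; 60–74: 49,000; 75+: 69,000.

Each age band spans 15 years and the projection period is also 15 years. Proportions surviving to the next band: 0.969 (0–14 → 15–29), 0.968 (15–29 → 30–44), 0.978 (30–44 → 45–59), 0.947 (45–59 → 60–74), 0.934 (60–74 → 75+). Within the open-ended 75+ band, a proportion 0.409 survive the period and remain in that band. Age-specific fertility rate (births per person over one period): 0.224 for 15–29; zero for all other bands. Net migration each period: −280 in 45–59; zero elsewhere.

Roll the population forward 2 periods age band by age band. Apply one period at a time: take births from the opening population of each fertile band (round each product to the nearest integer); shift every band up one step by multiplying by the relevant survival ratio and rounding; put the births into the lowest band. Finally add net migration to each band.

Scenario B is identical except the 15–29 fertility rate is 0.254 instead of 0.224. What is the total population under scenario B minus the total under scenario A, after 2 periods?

2951

Numbering the groups 1..6 from youngest to oldest:
After projecting period 1:
Births: 68500 * 0.224 = 15344
Group 2: 33000 * 0.969 = 31977
Group 3: 68500 * 0.968 = 66308
Group 4: 79500 * 0.978 = 77751
Group 5: 107000 * 0.947 = 101329
Group 6: 49000 * 0.934 + 69000 * 0.409 = 45766 + 28221 = 73987
Net migration: Group 4 − 280 → 77471
Population now: 0–14=15344, 15–29=31977, 30–44=66308, 45–59=77471, 60–74=101329, 75+=73987
After projecting period 2:
Births: 31977 * 0.224 = 7163
Group 2: 15344 * 0.969 = 14868
Group 3: 31977 * 0.968 = 30954
Group 4: 66308 * 0.978 = 64849
Group 5: 77471 * 0.947 = 73365
Group 6: 101329 * 0.934 + 73987 * 0.409 = 94641 + 30261 = 124902
Net migration: Group 4 − 280 → 64569
Population now: 0–14=7163, 15–29=14868, 30–44=30954, 45–59=64569, 60–74=73365, 75+=124902
Scenario A total after 2 periods: 315821
Scenario B projection —
After projecting period 1:
Births: 68500 * 0.254 = 17399
Group 2: 33000 * 0.969 = 31977
Group 3: 68500 * 0.968 = 66308
Group 4: 79500 * 0.978 = 77751
Group 5: 107000 * 0.947 = 101329
Group 6: 49000 * 0.934 + 69000 * 0.409 = 45766 + 28221 = 73987
Net migration: Group 4 − 280 → 77471
Population now: 0–14=17399, 15–29=31977, 30–44=66308, 45–59=77471, 60–74=101329, 75+=73987
After projecting period 2:
Births: 31977 * 0.254 = 8122
Group 2: 17399 * 0.969 = 16860
Group 3: 31977 * 0.968 = 30954
Group 4: 66308 * 0.978 = 64849
Group 5: 77471 * 0.947 = 73365
Group 6: 101329 * 0.934 + 73987 * 0.409 = 94641 + 30261 = 124902
Net migration: Group 4 − 280 → 64569
Population now: 0–14=8122, 15–29=16860, 30–44=30954, 45–59=64569, 60–74=73365, 75+=124902
Scenario B total after 2 periods: 318772
Difference B − A = 318772 − 315821 = 2951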